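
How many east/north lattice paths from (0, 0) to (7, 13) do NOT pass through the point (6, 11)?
Number of paths = 40392

Total paths from (0, 0) to (7, 13): C(20, 7) = 77520. Paths through (6, 11): (paths (0, 0) → (6, 11)) × (paths (6, 11) → (7, 13)) = C(17, 6) · C(3, 1) = 12376 · 3 = 37128. Avoidance count = 77520 − 37128 = 40392.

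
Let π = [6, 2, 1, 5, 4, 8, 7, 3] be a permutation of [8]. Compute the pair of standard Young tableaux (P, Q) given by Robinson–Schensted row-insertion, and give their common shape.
P = [1, 3, 7] / [2, 4, 8] / [5] / [6];  Q = [1, 4, 6] / [2, 5, 7] / [3] / [8];  common shape = (3, 3, 1, 1)

Row-insert the values π_1, π_2, … into P one at a time, bumping the leftmost entry strictly greater than the inserted value down to the next row. The recording tableau Q records, in position (i, j), the step at which that cell was added to P.
  Insert 6 (step 1): P = [6];  Q = [1]
  Insert 2 (step 2): P = [2] / [6];  Q = [1] / [2]
  Insert 1 (step 3): P = [1] / [2] / [6];  Q = [1] / [2] / [3]
  Insert 5 (step 4): P = [1, 5] / [2] / [6];  Q = [1, 4] / [2] / [3]
  Insert 4 (step 5): P = [1, 4] / [2, 5] / [6];  Q = [1, 4] / [2, 5] / [3]
  Insert 8 (step 6): P = [1, 4, 8] / [2, 5] / [6];  Q = [1, 4, 6] / [2, 5] / [3]
  Insert 7 (step 7): P = [1, 4, 7] / [2, 5, 8] / [6];  Q = [1, 4, 6] / [2, 5, 7] / [3]
  Insert 3 (step 8): P = [1, 3, 7] / [2, 4, 8] / [5] / [6];  Q = [1, 4, 6] / [2, 5, 7] / [3] / [8]
Final shape: (3, 3, 1, 1).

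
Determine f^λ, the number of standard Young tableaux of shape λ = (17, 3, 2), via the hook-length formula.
# SYT of shape (17, 3, 2) = 98175

Hook-length formula: f^λ = n! / Π hook(c), product over all cells c of the Young diagram. For λ = (17, 3, 2), n = 22 boxes. Hook lengths by row (left-to-right, top-to-bottom): [19, 18, 16, 14, 13, 12, 11, 10, 9, 8, 7, 6, 5, 4, 3, 2, 1]; [4, 3, 1]; [2, 1]. Product of hooks = 11448950626713600. So f^λ = 22! / 11448950626713600 = 1124000727777607680000 / 11448950626713600 = 98175.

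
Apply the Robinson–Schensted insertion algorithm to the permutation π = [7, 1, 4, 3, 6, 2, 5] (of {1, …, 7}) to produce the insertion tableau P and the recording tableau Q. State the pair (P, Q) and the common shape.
P = [1, 2, 5] / [3, 6] / [4] / [7];  Q = [1, 3, 5] / [2, 7] / [4] / [6];  common shape = (3, 2, 1, 1)

Row-insert the values π_1, π_2, … into P one at a time, bumping the leftmost entry strictly greater than the inserted value down to the next row. The recording tableau Q records, in position (i, j), the step at which that cell was added to P.
  Insert 7 (step 1): P = [7];  Q = [1]
  Insert 1 (step 2): P = [1] / [7];  Q = [1] / [2]
  Insert 4 (step 3): P = [1, 4] / [7];  Q = [1, 3] / [2]
  Insert 3 (step 4): P = [1, 3] / [4] / [7];  Q = [1, 3] / [2] / [4]
  Insert 6 (step 5): P = [1, 3, 6] / [4] / [7];  Q = [1, 3, 5] / [2] / [4]
  Insert 2 (step 6): P = [1, 2, 6] / [3] / [4] / [7];  Q = [1, 3, 5] / [2] / [4] / [6]
  Insert 5 (step 7): P = [1, 2, 5] / [3, 6] / [4] / [7];  Q = [1, 3, 5] / [2, 7] / [4] / [6]
Final shape: (3, 2, 1, 1).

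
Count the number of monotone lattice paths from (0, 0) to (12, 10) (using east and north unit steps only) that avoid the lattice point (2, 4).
Number of paths = 526526

Total paths from (0, 0) to (12, 10): C(22, 12) = 646646. Paths through (2, 4): (paths (0, 0) → (2, 4)) × (paths (2, 4) → (12, 10)) = C(6, 2) · C(16, 10) = 15 · 8008 = 120120. Avoidance count = 646646 − 120120 = 526526.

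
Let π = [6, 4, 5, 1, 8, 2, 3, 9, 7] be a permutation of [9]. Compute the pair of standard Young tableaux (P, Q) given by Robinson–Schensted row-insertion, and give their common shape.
P = [1, 2, 3, 7] / [4, 5, 8, 9] / [6];  Q = [1, 3, 5, 8] / [2, 6, 7, 9] / [4];  common shape = (4, 4, 1)

Row-insert the values π_1, π_2, … into P one at a time, bumping the leftmost entry strictly greater than the inserted value down to the next row. The recording tableau Q records, in position (i, j), the step at which that cell was added to P.
  Insert 6 (step 1): P = [6];  Q = [1]
  Insert 4 (step 2): P = [4] / [6];  Q = [1] / [2]
  Insert 5 (step 3): P = [4, 5] / [6];  Q = [1, 3] / [2]
  Insert 1 (step 4): P = [1, 5] / [4] / [6];  Q = [1, 3] / [2] / [4]
  Insert 8 (step 5): P = [1, 5, 8] / [4] / [6];  Q = [1, 3, 5] / [2] / [4]
  Insert 2 (step 6): P = [1, 2, 8] / [4, 5] / [6];  Q = [1, 3, 5] / [2, 6] / [4]
  Insert 3 (step 7): P = [1, 2, 3] / [4, 5, 8] / [6];  Q = [1, 3, 5] / [2, 6, 7] / [4]
  Insert 9 (step 8): P = [1, 2, 3, 9] / [4, 5, 8] / [6];  Q = [1, 3, 5, 8] / [2, 6, 7] / [4]
  Insert 7 (step 9): P = [1, 2, 3, 7] / [4, 5, 8, 9] / [6];  Q = [1, 3, 5, 8] / [2, 6, 7, 9] / [4]
Final shape: (4, 4, 1).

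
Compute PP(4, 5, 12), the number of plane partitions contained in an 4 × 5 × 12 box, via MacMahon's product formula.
PP(4, 5, 12) = 1354627767168

Evaluate the triple product over i = 1..4, j = 1..5, k = 1..12. The factors are (2/1) · (3/2) · (4/3) · (5/4) · (6/5) · (7/6) · (8/7) · (9/8) · … (240 factors total). The numerators and denominators telescope so the product is an integer; carrying out the multiplication exactly gives PP(4, 5, 12) = 1354627767168.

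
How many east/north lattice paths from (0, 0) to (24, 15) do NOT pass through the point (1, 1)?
Number of paths = 12926667060

Total paths from (0, 0) to (24, 15): C(39, 24) = 25140840660. Paths through (1, 1): (paths (0, 0) → (1, 1)) × (paths (1, 1) → (24, 15)) = C(2, 1) · C(37, 23) = 2 · 6107086800 = 12214173600. Avoidance count = 25140840660 − 12214173600 = 12926667060.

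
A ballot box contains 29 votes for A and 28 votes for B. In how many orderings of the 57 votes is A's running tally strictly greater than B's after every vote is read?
Strict-lead orderings = 263747951750360

Total orderings of the 57 votes with 29 for A: C(57, 29) = 15033633249770520. By the Bertrand ballot formula (Cycle Lemma / reflection principle), the number of orderings in which A is strictly ahead of B throughout is (p − q)/(p + q) · C(p + q, p) = (29 − 28)/(29 + 28) · 15033633249770520 = 263747951750360.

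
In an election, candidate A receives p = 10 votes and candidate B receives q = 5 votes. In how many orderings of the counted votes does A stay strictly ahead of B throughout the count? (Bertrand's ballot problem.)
Strict-lead orderings = 1001

Total orderings of the 15 votes with 10 for A: C(15, 10) = 3003. By the Bertrand ballot formula (Cycle Lemma / reflection principle), the number of orderings in which A is strictly ahead of B throughout is (p − q)/(p + q) · C(p + q, p) = (10 − 5)/(10 + 5) · 3003 = 1001.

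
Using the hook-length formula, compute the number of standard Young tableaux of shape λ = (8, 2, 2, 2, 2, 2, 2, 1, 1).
# SYT of shape (8, 2, 2, 2, 2, 2, 2, 1, 1) = 86178015

Hook-length formula: f^λ = n! / Π hook(c), product over all cells c of the Young diagram. For λ = (8, 2, 2, 2, 2, 2, 2, 1, 1), n = 22 boxes. Hook lengths by row (left-to-right, top-to-bottom): [16, 13, 6, 5, 4, 3, 2, 1]; [9, 6]; [8, 5]; [7, 4]; [6, 3]; [5, 2]; [4, 1]; [2]; [1]. Product of hooks = 13042778112000. So f^λ = 22! / 13042778112000 = 1124000727777607680000 / 13042778112000 = 86178015.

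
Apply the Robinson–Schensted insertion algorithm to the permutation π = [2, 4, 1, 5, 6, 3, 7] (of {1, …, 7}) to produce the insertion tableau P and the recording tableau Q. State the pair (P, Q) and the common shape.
P = [1, 3, 5, 6, 7] / [2, 4];  Q = [1, 2, 4, 5, 7] / [3, 6];  common shape = (5, 2)

Row-insert the values π_1, π_2, … into P one at a time, bumping the leftmost entry strictly greater than the inserted value down to the next row. The recording tableau Q records, in position (i, j), the step at which that cell was added to P.
  Insert 2 (step 1): P = [2];  Q = [1]
  Insert 4 (step 2): P = [2, 4];  Q = [1, 2]
  Insert 1 (step 3): P = [1, 4] / [2];  Q = [1, 2] / [3]
  Insert 5 (step 4): P = [1, 4, 5] / [2];  Q = [1, 2, 4] / [3]
  Insert 6 (step 5): P = [1, 4, 5, 6] / [2];  Q = [1, 2, 4, 5] / [3]
  Insert 3 (step 6): P = [1, 3, 5, 6] / [2, 4];  Q = [1, 2, 4, 5] / [3, 6]
  Insert 7 (step 7): P = [1, 3, 5, 6, 7] / [2, 4];  Q = [1, 2, 4, 5, 7] / [3, 6]
Final shape: (5, 2).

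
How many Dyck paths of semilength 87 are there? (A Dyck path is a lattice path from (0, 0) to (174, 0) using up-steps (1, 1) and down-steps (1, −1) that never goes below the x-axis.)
C_87 = 16435314834665426797069144960762886143367590394940

These Dyck paths are counted by the Catalan number C_n = (1/(n + 1)) · C(2n, n). For n = 87: C_87 = (1/88) · C(174, 87) = 1446307705450557558142084756547133980616347954754720/88 = 16435314834665426797069144960762886143367590394940.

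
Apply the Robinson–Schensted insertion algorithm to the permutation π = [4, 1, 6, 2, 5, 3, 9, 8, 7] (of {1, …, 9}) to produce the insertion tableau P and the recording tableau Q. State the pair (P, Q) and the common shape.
P = [1, 2, 3, 7] / [4, 5, 8] / [6, 9];  Q = [1, 3, 5, 7] / [2, 4, 8] / [6, 9];  common shape = (4, 3, 2)

Row-insert the values π_1, π_2, … into P one at a time, bumping the leftmost entry strictly greater than the inserted value down to the next row. The recording tableau Q records, in position (i, j), the step at which that cell was added to P.
  Insert 4 (step 1): P = [4];  Q = [1]
  Insert 1 (step 2): P = [1] / [4];  Q = [1] / [2]
  Insert 6 (step 3): P = [1, 6] / [4];  Q = [1, 3] / [2]
  Insert 2 (step 4): P = [1, 2] / [4, 6];  Q = [1, 3] / [2, 4]
  Insert 5 (step 5): P = [1, 2, 5] / [4, 6];  Q = [1, 3, 5] / [2, 4]
  Insert 3 (step 6): P = [1, 2, 3] / [4, 5] / [6];  Q = [1, 3, 5] / [2, 4] / [6]
  Insert 9 (step 7): P = [1, 2, 3, 9] / [4, 5] / [6];  Q = [1, 3, 5, 7] / [2, 4] / [6]
  Insert 8 (step 8): P = [1, 2, 3, 8] / [4, 5, 9] / [6];  Q = [1, 3, 5, 7] / [2, 4, 8] / [6]
  Insert 7 (step 9): P = [1, 2, 3, 7] / [4, 5, 8] / [6, 9];  Q = [1, 3, 5, 7] / [2, 4, 8] / [6, 9]
Final shape: (4, 3, 2).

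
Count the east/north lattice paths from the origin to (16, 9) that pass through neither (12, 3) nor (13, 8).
Number of paths = 1144385

Inclusion–exclusion. Total paths: C(25, 16) = 2042975. Through P₁: C(15, 12)·C(10, 4) = 95550. Through P₂: C(21, 13)·C(4, 3) = 813960. Since P₁ is strictly southwest of P₂, a monotone path through both must visit P₁ then P₂; paths through both = C(15, 12)·C(6, 1)·C(4, 3) = 10920. Avoid both = 2042975 − 95550 − 813960 + 10920 = 1144385.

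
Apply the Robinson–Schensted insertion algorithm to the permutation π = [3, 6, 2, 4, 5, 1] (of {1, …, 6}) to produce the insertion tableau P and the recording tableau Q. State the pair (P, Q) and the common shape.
P = [1, 4, 5] / [2, 6] / [3];  Q = [1, 2, 5] / [3, 4] / [6];  common shape = (3, 2, 1)

Row-insert the values π_1, π_2, … into P one at a time, bumping the leftmost entry strictly greater than the inserted value down to the next row. The recording tableau Q records, in position (i, j), the step at which that cell was added to P.
  Insert 3 (step 1): P = [3];  Q = [1]
  Insert 6 (step 2): P = [3, 6];  Q = [1, 2]
  Insert 2 (step 3): P = [2, 6] / [3];  Q = [1, 2] / [3]
  Insert 4 (step 4): P = [2, 4] / [3, 6];  Q = [1, 2] / [3, 4]
  Insert 5 (step 5): P = [2, 4, 5] / [3, 6];  Q = [1, 2, 5] / [3, 4]
  Insert 1 (step 6): P = [1, 4, 5] / [2, 6] / [3];  Q = [1, 2, 5] / [3, 4] / [6]
Final shape: (3, 2, 1).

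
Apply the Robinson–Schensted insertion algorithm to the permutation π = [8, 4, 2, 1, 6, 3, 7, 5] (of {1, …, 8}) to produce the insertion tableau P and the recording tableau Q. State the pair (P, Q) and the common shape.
P = [1, 3, 5] / [2, 6, 7] / [4] / [8];  Q = [1, 5, 7] / [2, 6, 8] / [3] / [4];  common shape = (3, 3, 1, 1)

Row-insert the values π_1, π_2, … into P one at a time, bumping the leftmost entry strictly greater than the inserted value down to the next row. The recording tableau Q records, in position (i, j), the step at which that cell was added to P.
  Insert 8 (step 1): P = [8];  Q = [1]
  Insert 4 (step 2): P = [4] / [8];  Q = [1] / [2]
  Insert 2 (step 3): P = [2] / [4] / [8];  Q = [1] / [2] / [3]
  Insert 1 (step 4): P = [1] / [2] / [4] / [8];  Q = [1] / [2] / [3] / [4]
  Insert 6 (step 5): P = [1, 6] / [2] / [4] / [8];  Q = [1, 5] / [2] / [3] / [4]
  Insert 3 (step 6): P = [1, 3] / [2, 6] / [4] / [8];  Q = [1, 5] / [2, 6] / [3] / [4]
  Insert 7 (step 7): P = [1, 3, 7] / [2, 6] / [4] / [8];  Q = [1, 5, 7] / [2, 6] / [3] / [4]
  Insert 5 (step 8): P = [1, 3, 5] / [2, 6, 7] / [4] / [8];  Q = [1, 5, 7] / [2, 6, 8] / [3] / [4]
Final shape: (3, 3, 1, 1).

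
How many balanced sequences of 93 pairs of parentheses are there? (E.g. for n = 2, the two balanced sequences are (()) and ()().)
C_93 = 60960876535340415751462563580829648891969728907438000

These balanced parentheses are counted by the Catalan number C_n = (1/(n + 1)) · C(2n, n). For n = 93: C_93 = (1/94) · C(186, 93) = 5730322394321999080637480976597986995845154517299172000/94 = 60960876535340415751462563580829648891969728907438000.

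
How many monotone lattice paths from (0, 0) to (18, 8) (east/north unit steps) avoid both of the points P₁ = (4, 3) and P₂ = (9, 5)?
Number of paths = 876555

Inclusion–exclusion. Total paths: C(26, 18) = 1562275. Through P₁: C(7, 4)·C(19, 14) = 406980. Through P₂: C(14, 9)·C(12, 9) = 440440. Since P₁ is strictly southwest of P₂, a monotone path through both must visit P₁ then P₂; paths through both = C(7, 4)·C(7, 5)·C(12, 9) = 161700. Avoid both = 1562275 − 406980 − 440440 + 161700 = 876555.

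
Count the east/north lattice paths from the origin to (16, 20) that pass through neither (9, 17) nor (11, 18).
Number of paths = 6403229670

Inclusion–exclusion. Total paths: C(36, 16) = 7307872110. Through P₁: C(26, 9)·C(10, 7) = 374946000. Through P₂: C(29, 11)·C(7, 5) = 726543090. Since P₁ is strictly southwest of P₂, a monotone path through both must visit P₁ then P₂; paths through both = C(26, 9)·C(3, 2)·C(7, 5) = 196846650. Avoid both = 7307872110 − 374946000 − 726543090 + 196846650 = 6403229670.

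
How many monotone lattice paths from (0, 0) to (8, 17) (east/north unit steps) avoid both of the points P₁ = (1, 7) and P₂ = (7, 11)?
Number of paths = 714983

Inclusion–exclusion. Total paths: C(25, 8) = 1081575. Through P₁: C(8, 1)·C(17, 7) = 155584. Through P₂: C(18, 7)·C(7, 1) = 222768. Since P₁ is strictly southwest of P₂, a monotone path through both must visit P₁ then P₂; paths through both = C(8, 1)·C(10, 6)·C(7, 1) = 11760. Avoid both = 1081575 − 155584 − 222768 + 11760 = 714983.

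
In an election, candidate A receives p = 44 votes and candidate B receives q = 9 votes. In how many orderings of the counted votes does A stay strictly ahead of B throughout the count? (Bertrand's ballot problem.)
Strict-lead orderings = 2926537250

Total orderings of the 53 votes with 44 for A: C(53, 44) = 4431613550. By the Bertrand ballot formula (Cycle Lemma / reflection principle), the number of orderings in which A is strictly ahead of B throughout is (p − q)/(p + q) · C(p + q, p) = (44 − 9)/(44 + 9) · 4431613550 = 2926537250.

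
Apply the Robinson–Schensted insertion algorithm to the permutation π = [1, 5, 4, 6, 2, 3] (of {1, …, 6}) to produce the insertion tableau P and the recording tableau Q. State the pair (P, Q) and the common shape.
P = [1, 2, 3] / [4, 6] / [5];  Q = [1, 2, 4] / [3, 6] / [5];  common shape = (3, 2, 1)

Row-insert the values π_1, π_2, … into P one at a time, bumping the leftmost entry strictly greater than the inserted value down to the next row. The recording tableau Q records, in position (i, j), the step at which that cell was added to P.
  Insert 1 (step 1): P = [1];  Q = [1]
  Insert 5 (step 2): P = [1, 5];  Q = [1, 2]
  Insert 4 (step 3): P = [1, 4] / [5];  Q = [1, 2] / [3]
  Insert 6 (step 4): P = [1, 4, 6] / [5];  Q = [1, 2, 4] / [3]
  Insert 2 (step 5): P = [1, 2, 6] / [4] / [5];  Q = [1, 2, 4] / [3] / [5]
  Insert 3 (step 6): P = [1, 2, 3] / [4, 6] / [5];  Q = [1, 2, 4] / [3, 6] / [5]
Final shape: (3, 2, 1).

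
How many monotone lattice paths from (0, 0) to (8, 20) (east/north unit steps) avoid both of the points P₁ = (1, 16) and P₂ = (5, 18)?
Number of paths = 2768555

Inclusion–exclusion. Total paths: C(28, 8) = 3108105. Through P₁: C(17, 1)·C(11, 7) = 5610. Through P₂: C(23, 5)·C(5, 3) = 336490. Since P₁ is strictly southwest of P₂, a monotone path through both must visit P₁ then P₂; paths through both = C(17, 1)·C(6, 4)·C(5, 3) = 2550. Avoid both = 3108105 − 5610 − 336490 + 2550 = 2768555.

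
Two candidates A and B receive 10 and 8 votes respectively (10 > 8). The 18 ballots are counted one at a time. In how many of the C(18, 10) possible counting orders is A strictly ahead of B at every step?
Strict-lead orderings = 4862

Total orderings of the 18 votes with 10 for A: C(18, 10) = 43758. By the Bertrand ballot formula (Cycle Lemma / reflection principle), the number of orderings in which A is strictly ahead of B throughout is (p − q)/(p + q) · C(p + q, p) = (10 − 8)/(10 + 8) · 43758 = 4862.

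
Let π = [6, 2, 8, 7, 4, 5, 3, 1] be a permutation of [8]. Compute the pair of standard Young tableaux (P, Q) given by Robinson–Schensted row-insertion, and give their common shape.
P = [1, 3, 5] / [2, 7] / [4] / [6] / [8];  Q = [1, 3, 6] / [2, 4] / [5] / [7] / [8];  common shape = (3, 2, 1, 1, 1)

Row-insert the values π_1, π_2, … into P one at a time, bumping the leftmost entry strictly greater than the inserted value down to the next row. The recording tableau Q records, in position (i, j), the step at which that cell was added to P.
  Insert 6 (step 1): P = [6];  Q = [1]
  Insert 2 (step 2): P = [2] / [6];  Q = [1] / [2]
  Insert 8 (step 3): P = [2, 8] / [6];  Q = [1, 3] / [2]
  Insert 7 (step 4): P = [2, 7] / [6, 8];  Q = [1, 3] / [2, 4]
  Insert 4 (step 5): P = [2, 4] / [6, 7] / [8];  Q = [1, 3] / [2, 4] / [5]
  Insert 5 (step 6): P = [2, 4, 5] / [6, 7] / [8];  Q = [1, 3, 6] / [2, 4] / [5]
  Insert 3 (step 7): P = [2, 3, 5] / [4, 7] / [6] / [8];  Q = [1, 3, 6] / [2, 4] / [5] / [7]
  Insert 1 (step 8): P = [1, 3, 5] / [2, 7] / [4] / [6] / [8];  Q = [1, 3, 6] / [2, 4] / [5] / [7] / [8]
Final shape: (3, 2, 1, 1, 1).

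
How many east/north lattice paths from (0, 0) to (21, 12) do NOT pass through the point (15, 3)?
Number of paths = 350733240

Total paths from (0, 0) to (21, 12): C(33, 21) = 354817320. Paths through (15, 3): (paths (0, 0) → (15, 3)) × (paths (15, 3) → (21, 12)) = C(18, 15) · C(15, 6) = 816 · 5005 = 4084080. Avoidance count = 354817320 − 4084080 = 350733240.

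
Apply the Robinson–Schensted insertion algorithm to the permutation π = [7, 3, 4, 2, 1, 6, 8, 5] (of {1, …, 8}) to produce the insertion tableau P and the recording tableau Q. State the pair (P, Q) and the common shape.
P = [1, 4, 5, 8] / [2, 6] / [3] / [7];  Q = [1, 3, 6, 7] / [2, 8] / [4] / [5];  common shape = (4, 2, 1, 1)

Row-insert the values π_1, π_2, … into P one at a time, bumping the leftmost entry strictly greater than the inserted value down to the next row. The recording tableau Q records, in position (i, j), the step at which that cell was added to P.
  Insert 7 (step 1): P = [7];  Q = [1]
  Insert 3 (step 2): P = [3] / [7];  Q = [1] / [2]
  Insert 4 (step 3): P = [3, 4] / [7];  Q = [1, 3] / [2]
  Insert 2 (step 4): P = [2, 4] / [3] / [7];  Q = [1, 3] / [2] / [4]
  Insert 1 (step 5): P = [1, 4] / [2] / [3] / [7];  Q = [1, 3] / [2] / [4] / [5]
  Insert 6 (step 6): P = [1, 4, 6] / [2] / [3] / [7];  Q = [1, 3, 6] / [2] / [4] / [5]
  Insert 8 (step 7): P = [1, 4, 6, 8] / [2] / [3] / [7];  Q = [1, 3, 6, 7] / [2] / [4] / [5]
  Insert 5 (step 8): P = [1, 4, 5, 8] / [2, 6] / [3] / [7];  Q = [1, 3, 6, 7] / [2, 8] / [4] / [5]
Final shape: (4, 2, 1, 1).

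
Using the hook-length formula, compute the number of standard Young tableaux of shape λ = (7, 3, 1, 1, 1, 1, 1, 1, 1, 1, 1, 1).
# SYT of shape (7, 3, 1, 1, 1, 1, 1, 1, 1, 1, 1, 1) = 1421200

Hook-length formula: f^λ = n! / Π hook(c), product over all cells c of the Young diagram. For λ = (7, 3, 1, 1, 1, 1, 1, 1, 1, 1, 1, 1), n = 20 boxes. Hook lengths by row (left-to-right, top-to-bottom): [18, 7, 6, 4, 3, 2, 1]; [13, 2, 1]; [10]; [9]; [8]; [7]; [6]; [5]; [4]; [3]; [2]; [1]. Product of hooks = 1711864627200. So f^λ = 20! / 1711864627200 = 2432902008176640000 / 1711864627200 = 1421200.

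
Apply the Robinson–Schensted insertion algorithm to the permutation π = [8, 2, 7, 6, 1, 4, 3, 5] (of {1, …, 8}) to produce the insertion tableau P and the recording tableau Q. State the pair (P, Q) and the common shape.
P = [1, 3, 5] / [2, 4] / [6] / [7] / [8];  Q = [1, 3, 8] / [2, 6] / [4] / [5] / [7];  common shape = (3, 2, 1, 1, 1)

Row-insert the values π_1, π_2, … into P one at a time, bumping the leftmost entry strictly greater than the inserted value down to the next row. The recording tableau Q records, in position (i, j), the step at which that cell was added to P.
  Insert 8 (step 1): P = [8];  Q = [1]
  Insert 2 (step 2): P = [2] / [8];  Q = [1] / [2]
  Insert 7 (step 3): P = [2, 7] / [8];  Q = [1, 3] / [2]
  Insert 6 (step 4): P = [2, 6] / [7] / [8];  Q = [1, 3] / [2] / [4]
  Insert 1 (step 5): P = [1, 6] / [2] / [7] / [8];  Q = [1, 3] / [2] / [4] / [5]
  Insert 4 (step 6): P = [1, 4] / [2, 6] / [7] / [8];  Q = [1, 3] / [2, 6] / [4] / [5]
  Insert 3 (step 7): P = [1, 3] / [2, 4] / [6] / [7] / [8];  Q = [1, 3] / [2, 6] / [4] / [5] / [7]
  Insert 5 (step 8): P = [1, 3, 5] / [2, 4] / [6] / [7] / [8];  Q = [1, 3, 8] / [2, 6] / [4] / [5] / [7]
Final shape: (3, 2, 1, 1, 1).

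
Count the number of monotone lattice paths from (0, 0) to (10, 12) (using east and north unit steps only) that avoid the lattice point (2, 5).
Number of paths = 511511

Total paths from (0, 0) to (10, 12): C(22, 10) = 646646. Paths through (2, 5): (paths (0, 0) → (2, 5)) × (paths (2, 5) → (10, 12)) = C(7, 2) · C(15, 8) = 21 · 6435 = 135135. Avoidance count = 646646 − 135135 = 511511.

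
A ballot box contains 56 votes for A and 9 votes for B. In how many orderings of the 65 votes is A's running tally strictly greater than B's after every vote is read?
Strict-lead orderings = 23114419144

Total orderings of the 65 votes with 56 for A: C(65, 56) = 31966749880. By the Bertrand ballot formula (Cycle Lemma / reflection principle), the number of orderings in which A is strictly ahead of B throughout is (p − q)/(p + q) · C(p + q, p) = (56 − 9)/(56 + 9) · 31966749880 = 23114419144.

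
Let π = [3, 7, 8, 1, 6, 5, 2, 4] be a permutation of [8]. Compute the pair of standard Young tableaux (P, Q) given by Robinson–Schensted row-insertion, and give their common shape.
P = [1, 2, 4] / [3, 5, 8] / [6] / [7];  Q = [1, 2, 3] / [4, 5, 8] / [6] / [7];  common shape = (3, 3, 1, 1)

Row-insert the values π_1, π_2, … into P one at a time, bumping the leftmost entry strictly greater than the inserted value down to the next row. The recording tableau Q records, in position (i, j), the step at which that cell was added to P.
  Insert 3 (step 1): P = [3];  Q = [1]
  Insert 7 (step 2): P = [3, 7];  Q = [1, 2]
  Insert 8 (step 3): P = [3, 7, 8];  Q = [1, 2, 3]
  Insert 1 (step 4): P = [1, 7, 8] / [3];  Q = [1, 2, 3] / [4]
  Insert 6 (step 5): P = [1, 6, 8] / [3, 7];  Q = [1, 2, 3] / [4, 5]
  Insert 5 (step 6): P = [1, 5, 8] / [3, 6] / [7];  Q = [1, 2, 3] / [4, 5] / [6]
  Insert 2 (step 7): P = [1, 2, 8] / [3, 5] / [6] / [7];  Q = [1, 2, 3] / [4, 5] / [6] / [7]
  Insert 4 (step 8): P = [1, 2, 4] / [3, 5, 8] / [6] / [7];  Q = [1, 2, 3] / [4, 5, 8] / [6] / [7]
Final shape: (3, 3, 1, 1).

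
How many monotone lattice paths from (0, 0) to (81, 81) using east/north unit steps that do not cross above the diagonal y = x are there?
C_81 = 4462290049988320482463241297506133183499654740

These NE paths below the diagonal are counted by the Catalan number C_n = (1/(n + 1)) · C(2n, n). For n = 81: C_81 = (1/82) · C(162, 81) = 365907784099042279561985786395502921046971688680/82 = 4462290049988320482463241297506133183499654740.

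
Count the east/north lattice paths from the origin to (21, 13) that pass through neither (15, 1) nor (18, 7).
Number of paths = 887420832

Inclusion–exclusion. Total paths: C(34, 21) = 927983760. Through P₁: C(16, 15)·C(18, 6) = 297024. Through P₂: C(25, 18)·C(9, 3) = 40378800. Since P₁ is strictly southwest of P₂, a monotone path through both must visit P₁ then P₂; paths through both = C(16, 15)·C(9, 3)·C(9, 3) = 112896. Avoid both = 927983760 − 297024 − 40378800 + 112896 = 887420832.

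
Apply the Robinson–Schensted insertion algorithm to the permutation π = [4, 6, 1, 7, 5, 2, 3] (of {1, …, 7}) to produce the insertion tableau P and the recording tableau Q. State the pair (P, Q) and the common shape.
P = [1, 2, 3] / [4, 5, 7] / [6];  Q = [1, 2, 4] / [3, 5, 7] / [6];  common shape = (3, 3, 1)

Row-insert the values π_1, π_2, … into P one at a time, bumping the leftmost entry strictly greater than the inserted value down to the next row. The recording tableau Q records, in position (i, j), the step at which that cell was added to P.
  Insert 4 (step 1): P = [4];  Q = [1]
  Insert 6 (step 2): P = [4, 6];  Q = [1, 2]
  Insert 1 (step 3): P = [1, 6] / [4];  Q = [1, 2] / [3]
  Insert 7 (step 4): P = [1, 6, 7] / [4];  Q = [1, 2, 4] / [3]
  Insert 5 (step 5): P = [1, 5, 7] / [4, 6];  Q = [1, 2, 4] / [3, 5]
  Insert 2 (step 6): P = [1, 2, 7] / [4, 5] / [6];  Q = [1, 2, 4] / [3, 5] / [6]
  Insert 3 (step 7): P = [1, 2, 3] / [4, 5, 7] / [6];  Q = [1, 2, 4] / [3, 5, 7] / [6]
Final shape: (3, 3, 1).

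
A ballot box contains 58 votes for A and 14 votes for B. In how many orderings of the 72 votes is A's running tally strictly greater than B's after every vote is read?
Strict-lead orderings = 182614862850640

Total orderings of the 72 votes with 58 for A: C(72, 58) = 298824321028320. By the Bertrand ballot formula (Cycle Lemma / reflection principle), the number of orderings in which A is strictly ahead of B throughout is (p − q)/(p + q) · C(p + q, p) = (58 − 14)/(58 + 14) · 298824321028320 = 182614862850640.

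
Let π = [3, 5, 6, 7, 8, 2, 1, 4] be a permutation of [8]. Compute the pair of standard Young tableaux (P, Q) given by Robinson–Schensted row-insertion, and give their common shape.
P = [1, 4, 6, 7, 8] / [2, 5] / [3];  Q = [1, 2, 3, 4, 5] / [6, 8] / [7];  common shape = (5, 2, 1)

Row-insert the values π_1, π_2, … into P one at a time, bumping the leftmost entry strictly greater than the inserted value down to the next row. The recording tableau Q records, in position (i, j), the step at which that cell was added to P.
  Insert 3 (step 1): P = [3];  Q = [1]
  Insert 5 (step 2): P = [3, 5];  Q = [1, 2]
  Insert 6 (step 3): P = [3, 5, 6];  Q = [1, 2, 3]
  Insert 7 (step 4): P = [3, 5, 6, 7];  Q = [1, 2, 3, 4]
  Insert 8 (step 5): P = [3, 5, 6, 7, 8];  Q = [1, 2, 3, 4, 5]
  Insert 2 (step 6): P = [2, 5, 6, 7, 8] / [3];  Q = [1, 2, 3, 4, 5] / [6]
  Insert 1 (step 7): P = [1, 5, 6, 7, 8] / [2] / [3];  Q = [1, 2, 3, 4, 5] / [6] / [7]
  Insert 4 (step 8): P = [1, 4, 6, 7, 8] / [2, 5] / [3];  Q = [1, 2, 3, 4, 5] / [6, 8] / [7]
Final shape: (5, 2, 1).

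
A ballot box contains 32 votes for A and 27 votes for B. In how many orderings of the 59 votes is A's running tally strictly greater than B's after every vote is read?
Strict-lead orderings = 4101918749601365

Total orderings of the 59 votes with 32 for A: C(59, 32) = 48402641245296107. By the Bertrand ballot formula (Cycle Lemma / reflection principle), the number of orderings in which A is strictly ahead of B throughout is (p − q)/(p + q) · C(p + q, p) = (32 − 27)/(32 + 27) · 48402641245296107 = 4101918749601365.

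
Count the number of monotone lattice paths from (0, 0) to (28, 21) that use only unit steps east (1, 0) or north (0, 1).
Number of paths = 39049918716424

A monotone lattice path from (0, 0) to (28, 21) consists of 28 east steps and 21 north steps in some order, so it is determined by which 28 of the 49 steps are east. The count is C(49, 28) = 39049918716424.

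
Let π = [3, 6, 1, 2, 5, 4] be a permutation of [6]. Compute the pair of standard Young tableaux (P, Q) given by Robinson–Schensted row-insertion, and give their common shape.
P = [1, 2, 4] / [3, 5] / [6];  Q = [1, 2, 5] / [3, 4] / [6];  common shape = (3, 2, 1)

Row-insert the values π_1, π_2, … into P one at a time, bumping the leftmost entry strictly greater than the inserted value down to the next row. The recording tableau Q records, in position (i, j), the step at which that cell was added to P.
  Insert 3 (step 1): P = [3];  Q = [1]
  Insert 6 (step 2): P = [3, 6];  Q = [1, 2]
  Insert 1 (step 3): P = [1, 6] / [3];  Q = [1, 2] / [3]
  Insert 2 (step 4): P = [1, 2] / [3, 6];  Q = [1, 2] / [3, 4]
  Insert 5 (step 5): P = [1, 2, 5] / [3, 6];  Q = [1, 2, 5] / [3, 4]
  Insert 4 (step 6): P = [1, 2, 4] / [3, 5] / [6];  Q = [1, 2, 5] / [3, 4] / [6]
Final shape: (3, 2, 1).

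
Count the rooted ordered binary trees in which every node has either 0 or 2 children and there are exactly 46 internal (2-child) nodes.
C_46 = 8740328711533173390046320

These full binary trees are counted by the Catalan number C_n = (1/(n + 1)) · C(2n, n). For n = 46: C_46 = (1/47) · C(92, 46) = 410795449442059149332177040/47 = 8740328711533173390046320.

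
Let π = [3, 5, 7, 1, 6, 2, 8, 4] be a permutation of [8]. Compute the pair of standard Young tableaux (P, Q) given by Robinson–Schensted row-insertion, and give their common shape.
P = [1, 2, 4, 8] / [3, 5, 6] / [7];  Q = [1, 2, 3, 7] / [4, 5, 8] / [6];  common shape = (4, 3, 1)

Row-insert the values π_1, π_2, … into P one at a time, bumping the leftmost entry strictly greater than the inserted value down to the next row. The recording tableau Q records, in position (i, j), the step at which that cell was added to P.
  Insert 3 (step 1): P = [3];  Q = [1]
  Insert 5 (step 2): P = [3, 5];  Q = [1, 2]
  Insert 7 (step 3): P = [3, 5, 7];  Q = [1, 2, 3]
  Insert 1 (step 4): P = [1, 5, 7] / [3];  Q = [1, 2, 3] / [4]
  Insert 6 (step 5): P = [1, 5, 6] / [3, 7];  Q = [1, 2, 3] / [4, 5]
  Insert 2 (step 6): P = [1, 2, 6] / [3, 5] / [7];  Q = [1, 2, 3] / [4, 5] / [6]
  Insert 8 (step 7): P = [1, 2, 6, 8] / [3, 5] / [7];  Q = [1, 2, 3, 7] / [4, 5] / [6]
  Insert 4 (step 8): P = [1, 2, 4, 8] / [3, 5, 6] / [7];  Q = [1, 2, 3, 7] / [4, 5, 8] / [6]
Final shape: (4, 3, 1).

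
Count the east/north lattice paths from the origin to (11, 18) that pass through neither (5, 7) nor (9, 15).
Number of paths = 15640858

Inclusion–exclusion. Total paths: C(29, 11) = 34597290. Through P₁: C(12, 5)·C(17, 6) = 9801792. Through P₂: C(24, 9)·C(5, 2) = 13075040. Since P₁ is strictly southwest of P₂, a monotone path through both must visit P₁ then P₂; paths through both = C(12, 5)·C(12, 4)·C(5, 2) = 3920400. Avoid both = 34597290 − 9801792 − 13075040 + 3920400 = 15640858.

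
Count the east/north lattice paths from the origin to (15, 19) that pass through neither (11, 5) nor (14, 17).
Number of paths = 1053016185

Inclusion–exclusion. Total paths: C(34, 15) = 1855967520. Through P₁: C(16, 11)·C(18, 4) = 13366080. Through P₂: C(31, 14)·C(3, 1) = 795547575. Since P₁ is strictly southwest of P₂, a monotone path through both must visit P₁ then P₂; paths through both = C(16, 11)·C(15, 3)·C(3, 1) = 5962320. Avoid both = 1855967520 − 13366080 − 795547575 + 5962320 = 1053016185.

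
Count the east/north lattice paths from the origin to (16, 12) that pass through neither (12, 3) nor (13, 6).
Number of paths = 27970222

Inclusion–exclusion. Total paths: C(28, 16) = 30421755. Through P₁: C(15, 12)·C(13, 4) = 325325. Through P₂: C(19, 13)·C(9, 3) = 2279088. Since P₁ is strictly southwest of P₂, a monotone path through both must visit P₁ then P₂; paths through both = C(15, 12)·C(4, 1)·C(9, 3) = 152880. Avoid both = 30421755 − 325325 − 2279088 + 152880 = 27970222.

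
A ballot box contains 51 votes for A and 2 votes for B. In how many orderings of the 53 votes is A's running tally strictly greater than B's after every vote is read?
Strict-lead orderings = 1274

Total orderings of the 53 votes with 51 for A: C(53, 51) = 1378. By the Bertrand ballot formula (Cycle Lemma / reflection principle), the number of orderings in which A is strictly ahead of B throughout is (p − q)/(p + q) · C(p + q, p) = (51 − 2)/(51 + 2) · 1378 = 1274.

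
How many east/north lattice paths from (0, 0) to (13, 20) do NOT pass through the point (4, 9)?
Number of paths = 453075040

Total paths from (0, 0) to (13, 20): C(33, 13) = 573166440. Paths through (4, 9): (paths (0, 0) → (4, 9)) × (paths (4, 9) → (13, 20)) = C(13, 4) · C(20, 9) = 715 · 167960 = 120091400. Avoidance count = 573166440 − 120091400 = 453075040.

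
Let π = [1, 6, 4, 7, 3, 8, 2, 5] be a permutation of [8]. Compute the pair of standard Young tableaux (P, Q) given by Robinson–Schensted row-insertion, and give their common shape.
P = [1, 2, 5, 8] / [3, 7] / [4] / [6];  Q = [1, 2, 4, 6] / [3, 8] / [5] / [7];  common shape = (4, 2, 1, 1)

Row-insert the values π_1, π_2, … into P one at a time, bumping the leftmost entry strictly greater than the inserted value down to the next row. The recording tableau Q records, in position (i, j), the step at which that cell was added to P.
  Insert 1 (step 1): P = [1];  Q = [1]
  Insert 6 (step 2): P = [1, 6];  Q = [1, 2]
  Insert 4 (step 3): P = [1, 4] / [6];  Q = [1, 2] / [3]
  Insert 7 (step 4): P = [1, 4, 7] / [6];  Q = [1, 2, 4] / [3]
  Insert 3 (step 5): P = [1, 3, 7] / [4] / [6];  Q = [1, 2, 4] / [3] / [5]
  Insert 8 (step 6): P = [1, 3, 7, 8] / [4] / [6];  Q = [1, 2, 4, 6] / [3] / [5]
  Insert 2 (step 7): P = [1, 2, 7, 8] / [3] / [4] / [6];  Q = [1, 2, 4, 6] / [3] / [5] / [7]
  Insert 5 (step 8): P = [1, 2, 5, 8] / [3, 7] / [4] / [6];  Q = [1, 2, 4, 6] / [3, 8] / [5] / [7]
Final shape: (4, 2, 1, 1).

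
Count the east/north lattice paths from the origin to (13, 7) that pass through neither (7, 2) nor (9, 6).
Number of paths = 38563

Inclusion–exclusion. Total paths: C(20, 13) = 77520. Through P₁: C(9, 7)·C(11, 6) = 16632. Through P₂: C(15, 9)·C(5, 4) = 25025. Since P₁ is strictly southwest of P₂, a monotone path through both must visit P₁ then P₂; paths through both = C(9, 7)·C(6, 2)·C(5, 4) = 2700. Avoid both = 77520 − 16632 − 25025 + 2700 = 38563.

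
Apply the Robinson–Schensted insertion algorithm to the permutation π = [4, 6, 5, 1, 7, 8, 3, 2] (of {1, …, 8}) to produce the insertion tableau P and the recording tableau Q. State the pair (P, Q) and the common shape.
P = [1, 2, 7, 8] / [3, 5] / [4] / [6];  Q = [1, 2, 5, 6] / [3, 7] / [4] / [8];  common shape = (4, 2, 1, 1)

Row-insert the values π_1, π_2, … into P one at a time, bumping the leftmost entry strictly greater than the inserted value down to the next row. The recording tableau Q records, in position (i, j), the step at which that cell was added to P.
  Insert 4 (step 1): P = [4];  Q = [1]
  Insert 6 (step 2): P = [4, 6];  Q = [1, 2]
  Insert 5 (step 3): P = [4, 5] / [6];  Q = [1, 2] / [3]
  Insert 1 (step 4): P = [1, 5] / [4] / [6];  Q = [1, 2] / [3] / [4]
  Insert 7 (step 5): P = [1, 5, 7] / [4] / [6];  Q = [1, 2, 5] / [3] / [4]
  Insert 8 (step 6): P = [1, 5, 7, 8] / [4] / [6];  Q = [1, 2, 5, 6] / [3] / [4]
  Insert 3 (step 7): P = [1, 3, 7, 8] / [4, 5] / [6];  Q = [1, 2, 5, 6] / [3, 7] / [4]
  Insert 2 (step 8): P = [1, 2, 7, 8] / [3, 5] / [4] / [6];  Q = [1, 2, 5, 6] / [3, 7] / [4] / [8]
Final shape: (4, 2, 1, 1).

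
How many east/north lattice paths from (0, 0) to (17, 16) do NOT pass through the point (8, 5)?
Number of paths = 950638590

Total paths from (0, 0) to (17, 16): C(33, 17) = 1166803110. Paths through (8, 5): (paths (0, 0) → (8, 5)) × (paths (8, 5) → (17, 16)) = C(13, 8) · C(20, 9) = 1287 · 167960 = 216164520. Avoidance count = 1166803110 − 216164520 = 950638590.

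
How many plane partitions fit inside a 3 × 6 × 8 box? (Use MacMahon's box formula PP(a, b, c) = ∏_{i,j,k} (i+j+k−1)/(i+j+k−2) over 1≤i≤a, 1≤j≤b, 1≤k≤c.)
PP(3, 6, 8) = 614083470

Evaluate the triple product over i = 1..3, j = 1..6, k = 1..8. The factors are (2/1) · (3/2) · (4/3) · (5/4) · (6/5) · (7/6) · (8/7) · (9/8) · … (144 factors total). The numerators and denominators telescope so the product is an integer; carrying out the multiplication exactly gives PP(3, 6, 8) = 614083470.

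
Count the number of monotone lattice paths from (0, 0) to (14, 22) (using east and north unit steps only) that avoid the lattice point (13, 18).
Number of paths = 2765031825

Total paths from (0, 0) to (14, 22): C(36, 14) = 3796297200. Paths through (13, 18): (paths (0, 0) → (13, 18)) × (paths (13, 18) → (14, 22)) = C(31, 13) · C(5, 1) = 206253075 · 5 = 1031265375. Avoidance count = 3796297200 − 1031265375 = 2765031825.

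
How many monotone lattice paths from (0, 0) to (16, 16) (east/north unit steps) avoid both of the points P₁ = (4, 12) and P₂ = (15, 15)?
Number of paths = 288857910

Inclusion–exclusion. Total paths: C(32, 16) = 601080390. Through P₁: C(16, 4)·C(16, 12) = 3312400. Through P₂: C(30, 15)·C(2, 1) = 310235040. Since P₁ is strictly southwest of P₂, a monotone path through both must visit P₁ then P₂; paths through both = C(16, 4)·C(14, 11)·C(2, 1) = 1324960. Avoid both = 601080390 − 3312400 − 310235040 + 1324960 = 288857910.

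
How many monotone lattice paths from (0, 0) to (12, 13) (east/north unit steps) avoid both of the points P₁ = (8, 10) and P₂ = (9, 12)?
Number of paths = 3018146

Inclusion–exclusion. Total paths: C(25, 12) = 5200300. Through P₁: C(18, 8)·C(7, 4) = 1531530. Through P₂: C(21, 9)·C(4, 3) = 1175720. Since P₁ is strictly southwest of P₂, a monotone path through both must visit P₁ then P₂; paths through both = C(18, 8)·C(3, 1)·C(4, 3) = 525096. Avoid both = 5200300 − 1531530 − 1175720 + 525096 = 3018146.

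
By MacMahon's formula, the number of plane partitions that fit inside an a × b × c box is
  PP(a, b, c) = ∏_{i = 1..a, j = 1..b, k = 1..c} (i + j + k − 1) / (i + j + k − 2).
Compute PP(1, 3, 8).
PP(1, 3, 8) = 165

Evaluate the triple product over i = 1..1, j = 1..3, k = 1..8. The factors are (2/1) · (3/2) · (4/3) · (5/4) · (6/5) · (7/6) · (8/7) · (9/8) · … (24 factors total). The numerators and denominators telescope so the product is an integer; carrying out the multiplication exactly gives PP(1, 3, 8) = 165.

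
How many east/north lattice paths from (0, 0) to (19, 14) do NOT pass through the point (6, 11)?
Number of paths = 811878640

Total paths from (0, 0) to (19, 14): C(33, 19) = 818809200. Paths through (6, 11): (paths (0, 0) → (6, 11)) × (paths (6, 11) → (19, 14)) = C(17, 6) · C(16, 13) = 12376 · 560 = 6930560. Avoidance count = 818809200 − 6930560 = 811878640.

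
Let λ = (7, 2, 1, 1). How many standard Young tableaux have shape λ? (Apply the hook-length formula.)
# SYT of shape (7, 2, 1, 1) = 594

Hook-length formula: f^λ = n! / Π hook(c), product over all cells c of the Young diagram. For λ = (7, 2, 1, 1), n = 11 boxes. Hook lengths by row (left-to-right, top-to-bottom): [10, 7, 5, 4, 3, 2, 1]; [4, 1]; [2]; [1]. Product of hooks = 67200. So f^λ = 11! / 67200 = 39916800 / 67200 = 594.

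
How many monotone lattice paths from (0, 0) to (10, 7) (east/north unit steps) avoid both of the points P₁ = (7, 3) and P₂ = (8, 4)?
Number of paths = 12698

Inclusion–exclusion. Total paths: C(17, 10) = 19448. Through P₁: C(10, 7)·C(7, 3) = 4200. Through P₂: C(12, 8)·C(5, 2) = 4950. Since P₁ is strictly southwest of P₂, a monotone path through both must visit P₁ then P₂; paths through both = C(10, 7)·C(2, 1)·C(5, 2) = 2400. Avoid both = 19448 − 4200 − 4950 + 2400 = 12698.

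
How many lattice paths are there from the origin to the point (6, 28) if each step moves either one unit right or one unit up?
Number of paths = 1344904

A monotone lattice path from (0, 0) to (6, 28) consists of 6 east steps and 28 north steps in some order, so it is determined by which 6 of the 34 steps are east. The count is C(34, 6) = 1344904.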